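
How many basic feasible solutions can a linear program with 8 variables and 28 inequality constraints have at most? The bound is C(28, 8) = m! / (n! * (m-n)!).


Each vertex corresponds to some choice of n active constraints out of m, so the number of vertices is at most C(m, n) = m! / (n!(m-n)!).
m = 28, n = 8
Numerator: 28 * 27 * 26 * 25 * 24 * 23 * 22 * 21
Denominator: 8! = 40320
C(28, 8) = 3108105


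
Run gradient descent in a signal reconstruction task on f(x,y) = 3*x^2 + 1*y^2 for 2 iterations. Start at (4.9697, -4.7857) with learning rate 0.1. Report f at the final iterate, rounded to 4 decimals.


Gradient descent on f(x,y) = 3*x^2 + 1*y^2.
Starting point: (4.9697, -4.7857), alpha = 0.1
Step 1: grad_x = 2*3*4.9697 = 29.8182, grad_y = 2*1*-4.7857 = -9.5714
  x_1 = 4.9697 - 0.1*29.8182 = 1.9879
  y_1 = -4.7857 - 0.1*-9.5714 = -3.8286
Step 2: grad_x = 2*3*1.9879 = 11.9273, grad_y = 2*1*-3.8286 = -7.6571
  x_2 = 1.9879 - 0.1*11.9273 = 0.7952
  y_2 = -3.8286 - 0.1*-7.6571 = -3.0628
f(0.7952, -3.0628) = 3*0.7952^2 + 1*(-3.0628)^2 = 11.2778


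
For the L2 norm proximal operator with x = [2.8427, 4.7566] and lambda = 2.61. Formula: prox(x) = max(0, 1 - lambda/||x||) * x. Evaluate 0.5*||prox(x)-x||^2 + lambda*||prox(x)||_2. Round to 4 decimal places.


Step 1: Compute ||x||.
||x|| = 5.5413
Step 2: Compute scaling factor.
scale = max(0, 1 - 2.61/5.5413) = 0.529
Step 3: prox(x) = [1.5038, 2.5162]
||prox(x)|| = 2.9313
Step 4: Proximal objective.
0.5*||prox-x||^2 = 3.4061
lambda*||prox|| = 7.6507
Total = 11.0568


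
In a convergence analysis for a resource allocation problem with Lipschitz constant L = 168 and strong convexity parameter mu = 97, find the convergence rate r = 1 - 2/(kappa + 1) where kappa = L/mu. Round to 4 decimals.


Step 1: Compute the condition number.
kappa = L/mu = 168/97 = 1.732
Step 2: Compute the convergence rate.
r = 1 - 2/(kappa + 1) = 1 - 2*mu/(L + mu) = (L - mu)/(L + mu) = 71/265 = 0.2679


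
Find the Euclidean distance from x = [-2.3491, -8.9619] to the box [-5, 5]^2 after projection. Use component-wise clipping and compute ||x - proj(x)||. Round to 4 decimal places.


Project each component onto [-5, 5].
clip(-2.3491) = -2.3491, clip(-8.9619) = -5.0
Projection = [-2.3491, -5.0]
Squared diffs: [0.0, 15.6967]
Distance = sqrt(15.6967) = 3.9619


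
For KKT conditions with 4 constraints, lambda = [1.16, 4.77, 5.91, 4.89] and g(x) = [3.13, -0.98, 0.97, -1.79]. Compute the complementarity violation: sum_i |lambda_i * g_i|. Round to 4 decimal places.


KKT complementary slackness check:
lambda_1 * g_1 = 1.16 * 3.13 = 3.6308
lambda_2 * g_2 = 4.77 * -0.98 = -4.6746
lambda_3 * g_3 = 5.91 * 0.97 = 5.7327
lambda_4 * g_4 = 4.89 * -1.79 = -8.7531
Total violation = 3.6308 + 4.6746 + 5.7327 + 8.7531 = 22.7912


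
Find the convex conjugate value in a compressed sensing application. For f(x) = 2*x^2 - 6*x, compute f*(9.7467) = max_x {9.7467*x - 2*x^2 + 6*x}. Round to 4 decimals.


f*(y) = sup_x {y*x - a*x^2 - b*x} = sup_x {(y-b)*x - a*x^2}
FOC: (y - b) - 2a*x = 0 => x* = (y - b)/(2a)
x* = (9.7467 + 6)/(2*2) = 3.9367
f*(9.7467) = (y-b)^2/(4a) = (9.7467 + 6)^2/(4*2)
= 247.9586/8 = 30.9948


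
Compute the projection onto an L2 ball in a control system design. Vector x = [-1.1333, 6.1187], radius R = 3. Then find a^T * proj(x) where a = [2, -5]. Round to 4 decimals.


Step 1: Compute ||x|| (intermediates to 6 decimals).
||x|| = sqrt((-1.1333)^2 + 6.1187^2) = 6.222769
Step 2: Project.
Since ||x|| > R, scale = R/||x|| = 3/6.222769 = 0.4821, proj(x) = scale * x
proj(x) = [-0.546364, 2.949825]
Step 3: Dot product.
a^T * proj(x) = 2*(-0.546364) - 5*2.949825 = -15.8419


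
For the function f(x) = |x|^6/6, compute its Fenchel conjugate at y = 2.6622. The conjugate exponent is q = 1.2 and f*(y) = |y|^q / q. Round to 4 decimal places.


The conjugate exponent q satisfies 1/p + 1/q = 1.
p = 6, so q = 6/(6 - 1) = 1.2
|y|^q = 2.6622^1.2 = 3.2381
f*(2.6622) = 3.2381 / 1.2 = 2.6984


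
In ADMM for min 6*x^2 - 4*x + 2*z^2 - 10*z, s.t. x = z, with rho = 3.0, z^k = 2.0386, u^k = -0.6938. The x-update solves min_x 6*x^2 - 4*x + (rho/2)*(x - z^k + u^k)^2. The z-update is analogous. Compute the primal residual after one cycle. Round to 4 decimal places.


ADMM iteration with rho = 3.0, z^k = 2.0386, u^k = -0.6938
Step 1: x-update.
Minimize 6*x^2 - 4*x + (3.0/2)*(x - 2.0386 - 0.6938)^2
FOC: (2*6 + 3.0)*x = 4 + 3.0*(2.0386 + 0.6938)
x^{k+1} = 0.8131
Step 2: z-update.
Minimize 2*z^2 - 10*z + (3.0/2)*(0.8131 - z - 0.6938)^2
FOC: (2*2 + 3.0)*z = 10 + 3.0*(0.8131 - 0.6938)
z^{k+1} = 1.4797
Step 3: u-update.
u^{k+1} = -0.6938 + 0.8131 - 1.4797 = -1.3604
Step 4: Primal residual = |0.8131 - 1.4797| = 0.6666


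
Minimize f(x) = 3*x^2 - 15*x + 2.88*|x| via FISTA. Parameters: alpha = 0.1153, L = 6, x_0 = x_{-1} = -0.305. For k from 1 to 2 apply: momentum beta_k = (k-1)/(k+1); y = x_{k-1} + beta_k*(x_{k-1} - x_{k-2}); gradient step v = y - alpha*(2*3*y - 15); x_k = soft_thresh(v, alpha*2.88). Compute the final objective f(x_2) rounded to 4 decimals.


FISTA on f(x) = 3*x^2 - 15*x + 2.88*|x|
L = 6, alpha = 0.1153
Iteration 1: beta = 0.0, y = -0.305 + 0.0*(-0.305 + 0.305) = -0.305
  grad(y) = -16.83, v = y - alpha*grad = 1.6355
  prox(v) = soft_thresh(1.6355, 0.3321) = 1.3034
Iteration 2: beta = 0.3333, y = 1.3034 + 0.3333*(1.3034 + 0.305) = 1.8396
  grad(y) = -3.9625, v = y - alpha*grad = 2.2965
  prox(v) = soft_thresh(2.2965, 0.3321) = 1.9644
f(x_2) = 3*1.9644^2 - 15*1.9644 + 2.88*|1.9644| = -12.2319


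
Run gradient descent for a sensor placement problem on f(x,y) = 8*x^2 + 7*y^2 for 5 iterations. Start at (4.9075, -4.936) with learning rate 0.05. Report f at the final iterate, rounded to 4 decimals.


Gradient descent on f(x,y) = 8*x^2 + 7*y^2.
Starting point: (4.9075, -4.936), alpha = 0.05
Step 1: grad_x = 2*8*4.9075 = 78.52, grad_y = 2*7*-4.936 = -69.104
  x_1 = 4.9075 - 0.05*78.52 = 0.9815
  y_1 = -4.936 - 0.05*-69.104 = -1.4808
Step 2: grad_x = 2*8*0.9815 = 15.704, grad_y = 2*7*-1.4808 = -20.7312
  x_2 = 0.9815 - 0.05*15.704 = 0.1963
  y_2 = -1.4808 - 0.05*-20.7312 = -0.4442
Step 3: grad_x = 2*8*0.1963 = 3.1408, grad_y = 2*7*-0.4442 = -6.2194
  x_3 = 0.1963 - 0.05*3.1408 = 0.0393
  y_3 = -0.4442 - 0.05*-6.2194 = -0.1333
Step 4: grad_x = 2*8*0.0393 = 0.6282, grad_y = 2*7*-0.1333 = -1.8658
  x_4 = 0.0393 - 0.05*0.6282 = 0.0079
  y_4 = -0.1333 - 0.05*-1.8658 = -0.04
Step 5: grad_x = 2*8*0.0079 = 0.1256, grad_y = 2*7*-0.04 = -0.5597
  x_5 = 0.0079 - 0.05*0.1256 = 0.0016
  y_5 = -0.04 - 0.05*-0.5597 = -0.012
f(0.0016, -0.012) = 8*0.0016^2 + 7*(-0.012)^2 = 0.001


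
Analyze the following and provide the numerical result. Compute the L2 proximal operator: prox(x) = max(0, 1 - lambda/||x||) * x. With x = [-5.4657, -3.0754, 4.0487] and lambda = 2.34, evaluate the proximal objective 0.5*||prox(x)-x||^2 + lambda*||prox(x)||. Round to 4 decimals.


Step 1: Compute ||x||.
||x|| = 7.4648
Step 2: Compute scaling factor.
scale = max(0, 1 - 2.34/7.4648) = 0.6865
Step 3: prox(x) = [-3.7524, -2.1114, 2.7796]
||prox(x)|| = 5.1248
Step 4: Proximal objective.
0.5*||prox-x||^2 = 2.7378
lambda*||prox|| = 11.992
Total = 14.7299


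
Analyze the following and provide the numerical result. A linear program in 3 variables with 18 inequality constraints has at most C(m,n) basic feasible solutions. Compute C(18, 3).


Each vertex corresponds to some choice of n active constraints out of m, so the number of vertices is at most C(m, n) = m! / (n!(m-n)!).
m = 18, n = 3
Numerator: 18 * 17 * 16
Denominator: 3! = 6
C(18, 3) = 816


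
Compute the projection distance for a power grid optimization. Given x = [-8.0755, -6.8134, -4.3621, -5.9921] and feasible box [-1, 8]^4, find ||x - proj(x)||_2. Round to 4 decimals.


Project each component onto [-1, 8].
clip(-8.0755) = -1.0, clip(-6.8134) = -1.0, clip(-4.3621) = -1.0, clip(-5.9921) = -1.0
Projection = [-1.0, -1.0, -1.0, -1.0]
Squared diffs: [50.0627, 33.7956, 11.3037, 24.9211]
Distance = sqrt(120.0831) = 10.9582


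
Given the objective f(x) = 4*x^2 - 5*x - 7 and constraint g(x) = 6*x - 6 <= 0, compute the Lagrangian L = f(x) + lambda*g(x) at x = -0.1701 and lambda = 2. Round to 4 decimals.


Step 1: Evaluate f(x).
f(-0.1701) = 4*(-0.1701)^2 - 5*(-0.1701) - 7 = -6.0338
Step 2: Evaluate g(x).
g(-0.1701) = 6*-0.1701 - 6 = -7.0206
Step 3: Compute Lagrangian.
L = -6.0338 + 2*-7.0206 = -20.075


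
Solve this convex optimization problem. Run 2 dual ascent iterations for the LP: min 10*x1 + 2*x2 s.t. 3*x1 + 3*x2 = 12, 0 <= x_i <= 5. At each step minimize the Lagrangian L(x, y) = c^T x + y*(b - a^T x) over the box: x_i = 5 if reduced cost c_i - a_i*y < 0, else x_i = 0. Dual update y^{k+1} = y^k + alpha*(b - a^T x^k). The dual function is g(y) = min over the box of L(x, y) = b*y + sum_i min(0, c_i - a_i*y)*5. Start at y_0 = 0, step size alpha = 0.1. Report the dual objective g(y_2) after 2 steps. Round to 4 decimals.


Dual ascent for LP: min 10*x1 + 2*x2, 3*x1 + 3*x2 = 12, 0 <= x_i <= 5
Step 1: y^k = 0.0, reduced costs: (10.0, 2.0)
  x^k = (0.0, 0.0), subgradient = b - a^T x = 12.0
  y^{k+1} = 0.0 + 0.1*12.0 = 1.2
Step 2: y^k = 1.2, reduced costs: (6.4, -1.6)
  x^k = (0.0, 5.0), subgradient = b - a^T x = -3.0
  y^{k+1} = 1.2 + 0.1*-3.0 = 0.9
Dual objective at y_2 = 0.9: reduced costs (7.3, -0.7), box minimizer x = (0.0, 5.0)
g(y_2) = b*y + (c1 - a1*y)*x1 + (c2 - a2*y)*x2 = 12*0.9 + 7.3*0.0 + (-0.7)*5.0 = 10.8 + 0.0 - 3.5 = 7.3


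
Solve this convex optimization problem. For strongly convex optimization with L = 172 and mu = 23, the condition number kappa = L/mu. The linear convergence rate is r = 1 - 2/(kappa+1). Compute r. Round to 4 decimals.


Step 1: Compute the condition number.
kappa = L/mu = 172/23 = 7.4783
Step 2: Compute the convergence rate.
r = 1 - 2/(kappa + 1) = 1 - 2*mu/(L + mu) = (L - mu)/(L + mu) = 149/195 = 0.7641


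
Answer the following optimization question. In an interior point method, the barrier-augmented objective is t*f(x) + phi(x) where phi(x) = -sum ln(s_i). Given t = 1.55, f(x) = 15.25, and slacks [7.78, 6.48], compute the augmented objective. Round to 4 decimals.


Step 1: Compute log-barrier.
ln values: [2.0516, 1.8687]
phi = -(2.0516 + 1.8687) = -3.9203
Step 2: Compute augmented objective.
t*f(x) = 1.55*15.25 = 23.6375
Total = 23.6375 - 3.9203 = 19.7172


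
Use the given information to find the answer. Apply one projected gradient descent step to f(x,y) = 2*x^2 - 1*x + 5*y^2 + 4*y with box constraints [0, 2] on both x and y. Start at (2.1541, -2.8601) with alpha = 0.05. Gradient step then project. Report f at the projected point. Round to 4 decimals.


Step 1: Compute gradient at (2.1541, -2.8601).
grad_x = 2*2*2.1541 - 1 = 7.6164
grad_y = 2*5*-2.8601 + 4 = -24.601
Step 2: Gradient step.
x_raw = 2.1541 - 0.05*7.6164 = 1.7733
y_raw = -2.8601 - 0.05*-24.601 = -1.6301
Step 3: Project onto [0, 2].
x_proj = clip(1.7733) = 1.7733
y_proj = clip(-1.6301) = 0.0
Step 4: Evaluate f.
f(1.7733, 0.0) = 4.5158


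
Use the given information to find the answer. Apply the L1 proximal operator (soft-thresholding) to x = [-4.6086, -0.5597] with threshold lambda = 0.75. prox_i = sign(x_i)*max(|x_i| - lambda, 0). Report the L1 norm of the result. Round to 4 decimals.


Soft-thresholding with lambda = 0.75:
prox(-4.6086) = sign(-4.6086)*max(|-4.6086| - 0.75, 0) = -3.8586
prox(-0.5597) = sign(-0.5597)*max(|-0.5597| - 0.75, 0) = 0.0
prox(x) = [-3.8586, 0.0]
||prox(x)||_1 = 3.8586 + 0.0 = 3.8586


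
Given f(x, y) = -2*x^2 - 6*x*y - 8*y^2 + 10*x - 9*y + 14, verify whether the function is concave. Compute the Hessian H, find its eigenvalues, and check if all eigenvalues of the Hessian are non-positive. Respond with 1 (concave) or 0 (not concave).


The Hessian of f(x,y) = -2*x^2 - 6*x*y - 8*y^2 + 10*x - 9*y + 14 is:
H = [[-4, -6], [-6, -16]]
Trace = -4 - 16 = -20
Determinant = -4*-16 - (-6)^2 = 28
Discriminant = (-20)^2 - 4*28 = 288.0
Eigenvalues: lambda_1 = -18.4853, lambda_2 = -1.5147
The function is concave.

1


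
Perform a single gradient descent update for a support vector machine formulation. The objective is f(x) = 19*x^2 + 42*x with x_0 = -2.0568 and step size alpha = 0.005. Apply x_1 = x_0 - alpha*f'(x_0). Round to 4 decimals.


We compute the gradient at x_0 and apply the update.
f'(x) = 38*x + 42
f'(-2.0568) = 38*-2.0568 + 42 = -36.1584
x_1 = -2.0568 - 0.005*-36.1584 = -1.876


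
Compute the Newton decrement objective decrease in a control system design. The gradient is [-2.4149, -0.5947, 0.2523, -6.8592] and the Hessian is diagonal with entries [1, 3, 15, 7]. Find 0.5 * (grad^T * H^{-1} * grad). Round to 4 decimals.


Step 1: H is diagonal, so H^(-1) * g = [-2.4149, -0.1982, 0.0168, -0.9799].
Step 2: g^T H^(-1) g = sum_i g_i^2 / H_ii
  = (-2.4149)^2/1 + (-0.5947)^2/3 + (0.2523)^2/15 + (-6.8592)^2/7
  = 5.8317 + 0.1179 + 0.0042 + 6.7212 = 12.6751
Step 3: Objective decrease = 0.5 * g^T H^(-1) g = 6.3376


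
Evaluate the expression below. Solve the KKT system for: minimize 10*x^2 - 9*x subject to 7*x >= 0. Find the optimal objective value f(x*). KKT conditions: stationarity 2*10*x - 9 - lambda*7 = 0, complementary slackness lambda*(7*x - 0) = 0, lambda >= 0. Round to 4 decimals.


Step 1: Try lambda = 0 (constraint inactive).
Stationarity: 2*10*x - 9 = 0
x* = 9/(2*10) = 0.45
Check constraint: 7*0.45 = 3.15 >= 0 -- satisfied.
Step 2: Compute optimal value.
f(x*) = 10*0.45^2 - 9*0.45 = -2.025


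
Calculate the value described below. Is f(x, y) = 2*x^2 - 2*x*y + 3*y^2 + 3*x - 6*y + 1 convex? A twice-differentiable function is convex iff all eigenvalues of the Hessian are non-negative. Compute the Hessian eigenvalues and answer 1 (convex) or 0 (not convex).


The Hessian of f(x,y) = 2*x^2 - 2*x*y + 3*y^2 + 3*x - 6*y + 1 is:
H = [[4, -2], [-2, 6]]
Trace = 4 + 6 = 10
Determinant = 4*6 - (-2)^2 = 20
Discriminant = (10)^2 - 4*20 = 20.0
Eigenvalues: lambda_1 = 2.7639, lambda_2 = 7.2361
The function is convex.

1


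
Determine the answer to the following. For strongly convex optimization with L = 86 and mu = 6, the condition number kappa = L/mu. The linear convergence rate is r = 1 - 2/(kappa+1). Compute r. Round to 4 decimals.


Step 1: Compute the condition number.
kappa = L/mu = 86/6 = 14.3333
Step 2: Compute the convergence rate.
r = 1 - 2/(kappa + 1) = 1 - 2*mu/(L + mu) = (L - mu)/(L + mu) = 80/92 = 0.8696


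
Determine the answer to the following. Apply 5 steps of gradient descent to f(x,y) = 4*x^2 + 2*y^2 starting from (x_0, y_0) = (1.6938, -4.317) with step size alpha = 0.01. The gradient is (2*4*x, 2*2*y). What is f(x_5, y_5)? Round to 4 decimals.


Gradient descent on f(x,y) = 4*x^2 + 2*y^2.
Starting point: (1.6938, -4.317), alpha = 0.01
Step 1: grad_x = 2*4*1.6938 = 13.5504, grad_y = 2*2*-4.317 = -17.268
  x_1 = 1.6938 - 0.01*13.5504 = 1.5583
  y_1 = -4.317 - 0.01*-17.268 = -4.1443
Step 2: grad_x = 2*4*1.5583 = 12.4664, grad_y = 2*2*-4.1443 = -16.5773
  x_2 = 1.5583 - 0.01*12.4664 = 1.4336
  y_2 = -4.1443 - 0.01*-16.5773 = -3.9785
Step 3: grad_x = 2*4*1.4336 = 11.4691, grad_y = 2*2*-3.9785 = -15.9142
  x_3 = 1.4336 - 0.01*11.4691 = 1.3189
  y_3 = -3.9785 - 0.01*-15.9142 = -3.8194
Step 4: grad_x = 2*4*1.3189 = 10.5515, grad_y = 2*2*-3.8194 = -15.2776
  x_4 = 1.3189 - 0.01*10.5515 = 1.2134
  y_4 = -3.8194 - 0.01*-15.2776 = -3.6666
Step 5: grad_x = 2*4*1.2134 = 9.7074, grad_y = 2*2*-3.6666 = -14.6665
  x_5 = 1.2134 - 0.01*9.7074 = 1.1164
  y_5 = -3.6666 - 0.01*-14.6665 = -3.52
f(1.1164, -3.52) = 4*1.1164^2 + 2*(-3.52)^2 = 29.7653


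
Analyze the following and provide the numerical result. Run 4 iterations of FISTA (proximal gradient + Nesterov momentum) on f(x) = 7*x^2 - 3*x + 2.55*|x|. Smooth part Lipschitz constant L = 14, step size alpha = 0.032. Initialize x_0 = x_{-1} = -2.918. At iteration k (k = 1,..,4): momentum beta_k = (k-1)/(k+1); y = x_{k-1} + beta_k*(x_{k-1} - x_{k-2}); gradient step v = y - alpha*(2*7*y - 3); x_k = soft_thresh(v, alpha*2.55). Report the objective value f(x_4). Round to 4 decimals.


FISTA on f(x) = 7*x^2 - 3*x + 2.55*|x|
L = 14, alpha = 0.032
Iteration 1: beta = 0.0, y = -2.918 + 0.0*(-2.918 + 2.918) = -2.918
  grad(y) = -43.852, v = y - alpha*grad = -1.5147
  prox(v) = soft_thresh(-1.5147, 0.0816) = -1.4331
Iteration 2: beta = 0.3333, y = -1.4331 + 0.3333*(-1.4331 + 2.918) = -0.9382
  grad(y) = -16.1345, v = y - alpha*grad = -0.4219
  prox(v) = soft_thresh(-0.4219, 0.0816) = -0.3403
Iteration 3: beta = 0.5, y = -0.3403 + 0.5*(-0.3403 + 1.4331) = 0.2062
  grad(y) = -0.1138, v = y - alpha*grad = 0.2098
  prox(v) = soft_thresh(0.2098, 0.0816) = 0.1282
Iteration 4: beta = 0.6, y = 0.1282 + 0.6*(0.1282 + 0.3403) = 0.4093
  grad(y) = 2.7299, v = y - alpha*grad = 0.3219
  prox(v) = soft_thresh(0.3219, 0.0816) = 0.2403
f(x_4) = 7*0.2403^2 - 3*0.2403 + 2.55*|0.2403| = 0.2961


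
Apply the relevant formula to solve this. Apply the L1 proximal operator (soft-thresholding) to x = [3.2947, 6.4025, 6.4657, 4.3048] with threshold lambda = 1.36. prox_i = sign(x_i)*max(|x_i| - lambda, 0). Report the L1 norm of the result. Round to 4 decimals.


Soft-thresholding with lambda = 1.36:
prox(3.2947) = sign(3.2947)*max(|3.2947| - 1.36, 0) = 1.9347
prox(6.4025) = sign(6.4025)*max(|6.4025| - 1.36, 0) = 5.0425
prox(6.4657) = sign(6.4657)*max(|6.4657| - 1.36, 0) = 5.1057
prox(4.3048) = sign(4.3048)*max(|4.3048| - 1.36, 0) = 2.9448
prox(x) = [1.9347, 5.0425, 5.1057, 2.9448]
||prox(x)||_1 = 1.9347 + 5.0425 + 5.1057 + 2.9448 = 15.0277


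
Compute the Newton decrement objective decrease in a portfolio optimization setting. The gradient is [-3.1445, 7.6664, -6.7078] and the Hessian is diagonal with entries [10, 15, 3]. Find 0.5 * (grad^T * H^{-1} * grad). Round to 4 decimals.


Step 1: H is diagonal, so H^(-1) * g = [-0.3145, 0.5111, -2.2359].
Step 2: g^T H^(-1) g = sum_i g_i^2 / H_ii
  = (-3.1445)^2/10 + (7.6664)^2/15 + (-6.7078)^2/3
  = 0.9888 + 3.9182 + 14.9982 = 19.9052
Step 3: Objective decrease = 0.5 * g^T H^(-1) g = 9.9526


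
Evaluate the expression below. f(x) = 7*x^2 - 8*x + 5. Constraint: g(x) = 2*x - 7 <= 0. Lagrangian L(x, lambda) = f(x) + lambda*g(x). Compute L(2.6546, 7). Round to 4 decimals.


Step 1: Evaluate f(x).
f(2.6546) = 7*2.6546^2 - 8*2.6546 + 5 = 33.0915
Step 2: Evaluate g(x).
g(2.6546) = 2*2.6546 - 7 = -1.6908
Step 3: Compute Lagrangian.
L = 33.0915 + 7*-1.6908 = 21.2559


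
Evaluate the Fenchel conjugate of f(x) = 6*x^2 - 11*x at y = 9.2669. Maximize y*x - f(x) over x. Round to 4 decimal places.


f*(y) = sup_x {y*x - a*x^2 - b*x} = sup_x {(y-b)*x - a*x^2}
FOC: (y - b) - 2a*x = 0 => x* = (y - b)/(2a)
x* = (9.2669 + 11)/(2*6) = 1.6889
f*(9.2669) = (y-b)^2/(4a) = (9.2669 + 11)^2/(4*6)
= 410.7472/24 = 17.1145


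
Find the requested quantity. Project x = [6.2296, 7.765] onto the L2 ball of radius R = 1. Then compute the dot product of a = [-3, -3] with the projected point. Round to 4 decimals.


Step 1: Compute ||x|| (intermediates to 6 decimals).
||x|| = sqrt(6.2296^2 + 7.765^2) = 9.955056
Step 2: Project.
Since ||x|| > R, scale = R/||x|| = 1/9.955056 = 0.100451, proj(x) = scale * x
proj(x) = [0.62577, 0.780002]
Step 3: Dot product.
a^T * proj(x) = -3*0.62577 - 3*0.780002 = -4.2173


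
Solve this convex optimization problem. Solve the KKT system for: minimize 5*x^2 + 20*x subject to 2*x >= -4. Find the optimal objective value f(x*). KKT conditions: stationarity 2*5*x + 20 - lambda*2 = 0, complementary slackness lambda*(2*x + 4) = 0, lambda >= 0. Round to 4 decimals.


Step 1: Try lambda = 0 (constraint inactive).
Stationarity: 2*5*x + 20 = 0
x* = -20/(2*5) = -2.0
Check constraint: 2*-2.0 = -4.0 >= -4 -- satisfied.
Step 2: Compute optimal value.
f(x*) = 5*(-2.0)^2 + 20*(-2.0) = -20.0


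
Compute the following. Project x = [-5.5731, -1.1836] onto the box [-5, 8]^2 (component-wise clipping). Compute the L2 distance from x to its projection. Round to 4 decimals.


Project each component onto [-5, 8].
clip(-5.5731) = -5.0, clip(-1.1836) = -1.1836
Projection = [-5.0, -1.1836]
Squared diffs: [0.3284, 0.0]
Distance = sqrt(0.3284) = 0.5731


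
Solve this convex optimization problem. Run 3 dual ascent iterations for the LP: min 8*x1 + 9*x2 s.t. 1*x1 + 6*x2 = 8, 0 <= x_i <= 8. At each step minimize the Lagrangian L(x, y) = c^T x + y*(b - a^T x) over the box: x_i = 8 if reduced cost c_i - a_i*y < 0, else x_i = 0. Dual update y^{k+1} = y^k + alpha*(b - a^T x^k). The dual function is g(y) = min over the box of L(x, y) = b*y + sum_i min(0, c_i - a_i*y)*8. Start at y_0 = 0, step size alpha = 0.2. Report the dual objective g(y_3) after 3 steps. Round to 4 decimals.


Dual ascent for LP: min 8*x1 + 9*x2, 1*x1 + 6*x2 = 8, 0 <= x_i <= 8
Step 1: y^k = 0.0, reduced costs: (8.0, 9.0)
  x^k = (0.0, 0.0), subgradient = b - a^T x = 8.0
  y^{k+1} = 0.0 + 0.2*8.0 = 1.6
Step 2: y^k = 1.6, reduced costs: (6.4, -0.6)
  x^k = (0.0, 8.0), subgradient = b - a^T x = -40.0
  y^{k+1} = 1.6 + 0.2*-40.0 = -6.4
Step 3: y^k = -6.4, reduced costs: (14.4, 47.4)
  x^k = (0.0, 0.0), subgradient = b - a^T x = 8.0
  y^{k+1} = -6.4 + 0.2*8.0 = -4.8
Dual objective at y_3 = -4.8: reduced costs (12.8, 37.8), box minimizer x = (0.0, 0.0)
g(y_3) = b*y + (c1 - a1*y)*x1 + (c2 - a2*y)*x2 = 8*(-4.8) + 12.8*0.0 + 37.8*0.0 = -38.4 + 0.0 + 0.0 = -38.4


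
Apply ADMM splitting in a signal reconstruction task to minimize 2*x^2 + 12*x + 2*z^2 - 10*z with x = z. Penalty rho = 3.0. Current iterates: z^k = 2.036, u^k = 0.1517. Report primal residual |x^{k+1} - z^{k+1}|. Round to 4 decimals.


ADMM iteration with rho = 3.0, z^k = 2.036, u^k = 0.1517
Step 1: x-update.
Minimize 2*x^2 + 12*x + (3.0/2)*(x - 2.036 + 0.1517)^2
FOC: (2*2 + 3.0)*x = -12 + 3.0*(2.036 - 0.1517)
x^{k+1} = -0.9067
Step 2: z-update.
Minimize 2*z^2 - 10*z + (3.0/2)*(-0.9067 - z + 0.1517)^2
FOC: (2*2 + 3.0)*z = 10 + 3.0*(-0.9067 + 0.1517)
z^{k+1} = 1.105
Step 3: u-update.
u^{k+1} = 0.1517 - 0.9067 - 1.105 = -1.86
Step 4: Primal residual = |-0.9067 - 1.105| = 2.0117


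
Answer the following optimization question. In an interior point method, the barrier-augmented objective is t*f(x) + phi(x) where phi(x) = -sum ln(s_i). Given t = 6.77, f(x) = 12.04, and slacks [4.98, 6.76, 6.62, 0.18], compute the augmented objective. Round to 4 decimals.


Step 1: Compute log-barrier.
ln values: [1.6054, 1.911, 1.8901, -1.7148]
phi = -(1.6054 + 1.911 + 1.8901 - 1.7148) = -3.6917
Step 2: Compute augmented objective.
t*f(x) = 6.77*12.04 = 81.5108
Total = 81.5108 - 3.6917 = 77.8191


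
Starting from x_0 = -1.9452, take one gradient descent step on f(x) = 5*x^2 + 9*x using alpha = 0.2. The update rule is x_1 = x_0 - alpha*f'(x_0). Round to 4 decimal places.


We compute the gradient at x_0 and apply the update.
f'(x) = 10*x + 9
f'(-1.9452) = 10*-1.9452 + 9 = -10.452
x_1 = -1.9452 - 0.2*-10.452 = 0.1452


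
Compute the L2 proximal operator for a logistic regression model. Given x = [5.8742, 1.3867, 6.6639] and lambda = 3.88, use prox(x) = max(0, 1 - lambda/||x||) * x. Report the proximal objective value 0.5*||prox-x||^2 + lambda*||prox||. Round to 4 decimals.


Step 1: Compute ||x||.
||x|| = 8.9909
Step 2: Compute scaling factor.
scale = max(0, 1 - 3.88/8.9909) = 0.5685
Step 3: prox(x) = [3.3392, 0.7883, 3.7881]
||prox(x)|| = 5.1109
Step 4: Proximal objective.
0.5*||prox-x||^2 = 7.5272
lambda*||prox|| = 19.8303
Total = 27.3576


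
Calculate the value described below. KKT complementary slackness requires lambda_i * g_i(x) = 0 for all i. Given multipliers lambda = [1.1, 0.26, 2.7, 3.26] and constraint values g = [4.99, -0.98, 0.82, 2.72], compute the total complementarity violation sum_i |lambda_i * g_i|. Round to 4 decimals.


KKT complementary slackness check:
lambda_1 * g_1 = 1.1 * 4.99 = 5.489
lambda_2 * g_2 = 0.26 * -0.98 = -0.2548
lambda_3 * g_3 = 2.7 * 0.82 = 2.214
lambda_4 * g_4 = 3.26 * 2.72 = 8.8672
Total violation = 5.489 + 0.2548 + 2.214 + 8.8672 = 16.825


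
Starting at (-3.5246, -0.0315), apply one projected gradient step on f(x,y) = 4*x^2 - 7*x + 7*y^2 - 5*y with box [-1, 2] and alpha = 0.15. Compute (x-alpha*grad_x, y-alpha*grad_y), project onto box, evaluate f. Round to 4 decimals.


Step 1: Compute gradient at (-3.5246, -0.0315).
grad_x = 2*4*-3.5246 - 7 = -35.1968
grad_y = 2*7*-0.0315 - 5 = -5.441
Step 2: Gradient step.
x_raw = -3.5246 - 0.15*-35.1968 = 1.7549
y_raw = -0.0315 - 0.15*-5.441 = 0.7847
Step 3: Project onto [-1, 2].
x_proj = clip(1.7549) = 1.7549
y_proj = clip(0.7847) = 0.7847
Step 4: Evaluate f.
f(1.7549, 0.7847) = 0.421


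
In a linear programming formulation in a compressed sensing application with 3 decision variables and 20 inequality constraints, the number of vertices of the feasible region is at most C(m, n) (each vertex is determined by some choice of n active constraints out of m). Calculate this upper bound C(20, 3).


Each vertex corresponds to some choice of n active constraints out of m, so the number of vertices is at most C(m, n) = m! / (n!(m-n)!).
m = 20, n = 3
Numerator: 20 * 19 * 18
Denominator: 3! = 6
C(20, 3) = 1140


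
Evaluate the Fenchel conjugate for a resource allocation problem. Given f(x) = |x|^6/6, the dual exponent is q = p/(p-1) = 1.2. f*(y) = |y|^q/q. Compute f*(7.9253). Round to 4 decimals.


The conjugate exponent q satisfies 1/p + 1/q = 1.
p = 6, so q = 6/(6 - 1) = 1.2
|y|^q = 7.9253^1.2 = 11.99
f*(7.9253) = 11.99 / 1.2 = 9.9917


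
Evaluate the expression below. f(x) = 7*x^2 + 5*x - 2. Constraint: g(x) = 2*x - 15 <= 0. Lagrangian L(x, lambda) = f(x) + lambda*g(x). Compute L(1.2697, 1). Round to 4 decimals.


Step 1: Evaluate f(x).
f(1.2697) = 7*1.2697^2 + 5*1.2697 - 2 = 15.6335
Step 2: Evaluate g(x).
g(1.2697) = 2*1.2697 - 15 = -12.4606
Step 3: Compute Lagrangian.
L = 15.6335 + 1*-12.4606 = 3.1729


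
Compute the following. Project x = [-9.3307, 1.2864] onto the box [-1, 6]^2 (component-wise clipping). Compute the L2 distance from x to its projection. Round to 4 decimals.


Project each component onto [-1, 6].
clip(-9.3307) = -1.0, clip(1.2864) = 1.2864
Projection = [-1.0, 1.2864]
Squared diffs: [69.4006, 0.0]
Distance = sqrt(69.4006) = 8.3307


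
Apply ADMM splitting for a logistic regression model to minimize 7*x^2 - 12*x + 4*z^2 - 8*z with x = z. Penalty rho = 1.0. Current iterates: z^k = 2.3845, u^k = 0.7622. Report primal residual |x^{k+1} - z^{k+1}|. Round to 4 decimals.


ADMM iteration with rho = 1.0, z^k = 2.3845, u^k = 0.7622
Step 1: x-update.
Minimize 7*x^2 - 12*x + (1.0/2)*(x - 2.3845 + 0.7622)^2
FOC: (2*7 + 1.0)*x = 12 + 1.0*(2.3845 - 0.7622)
x^{k+1} = 0.9082
Step 2: z-update.
Minimize 4*z^2 - 8*z + (1.0/2)*(0.9082 - z + 0.7622)^2
FOC: (2*4 + 1.0)*z = 8 + 1.0*(0.9082 + 0.7622)
z^{k+1} = 1.0745
Step 3: u-update.
u^{k+1} = 0.7622 + 0.9082 - 1.0745 = 0.5959
Step 4: Primal residual = |0.9082 - 1.0745| = 0.1663


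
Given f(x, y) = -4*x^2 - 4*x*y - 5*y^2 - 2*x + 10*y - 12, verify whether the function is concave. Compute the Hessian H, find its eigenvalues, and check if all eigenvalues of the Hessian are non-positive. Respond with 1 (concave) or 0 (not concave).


The Hessian of f(x,y) = -4*x^2 - 4*x*y - 5*y^2 - 2*x + 10*y - 12 is:
H = [[-8, -4], [-4, -10]]
Trace = -8 - 10 = -18
Determinant = -8*-10 - (-4)^2 = 64
Discriminant = (-18)^2 - 4*64 = 68.0
Eigenvalues: lambda_1 = -13.1231, lambda_2 = -4.8769
The function is concave.

1


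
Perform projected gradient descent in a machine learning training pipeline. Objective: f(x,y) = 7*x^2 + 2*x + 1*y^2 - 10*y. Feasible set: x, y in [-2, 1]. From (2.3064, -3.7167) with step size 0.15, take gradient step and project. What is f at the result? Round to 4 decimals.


Step 1: Compute gradient at (2.3064, -3.7167).
grad_x = 2*7*2.3064 + 2 = 34.2896
grad_y = 2*1*-3.7167 - 10 = -17.4334
Step 2: Gradient step.
x_raw = 2.3064 - 0.15*34.2896 = -2.837
y_raw = -3.7167 - 0.15*-17.4334 = -1.1017
Step 3: Project onto [-2, 1].
x_proj = clip(-2.837) = -2.0
y_proj = clip(-1.1017) = -1.1017
Step 4: Evaluate f.
f(-2.0, -1.1017) = 36.2306


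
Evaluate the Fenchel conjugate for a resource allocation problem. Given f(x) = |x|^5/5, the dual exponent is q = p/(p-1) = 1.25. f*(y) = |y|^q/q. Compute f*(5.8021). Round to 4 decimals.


The conjugate exponent q satisfies 1/p + 1/q = 1.
p = 5, so q = 5/(5 - 1) = 1.25
|y|^q = 5.8021^1.25 = 9.005
f*(5.8021) = 9.005 / 1.25 = 7.204


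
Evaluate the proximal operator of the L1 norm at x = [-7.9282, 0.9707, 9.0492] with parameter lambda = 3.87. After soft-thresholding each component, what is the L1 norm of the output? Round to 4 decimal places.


Soft-thresholding with lambda = 3.87:
prox(-7.9282) = sign(-7.9282)*max(|-7.9282| - 3.87, 0) = -4.0582
prox(0.9707) = sign(0.9707)*max(|0.9707| - 3.87, 0) = 0.0
prox(9.0492) = sign(9.0492)*max(|9.0492| - 3.87, 0) = 5.1792
prox(x) = [-4.0582, 0.0, 5.1792]
||prox(x)||_1 = 4.0582 + 0.0 + 5.1792 = 9.2374


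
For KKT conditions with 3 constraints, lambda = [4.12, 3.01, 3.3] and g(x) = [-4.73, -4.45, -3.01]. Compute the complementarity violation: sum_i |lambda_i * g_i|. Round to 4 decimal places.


KKT complementary slackness check:
lambda_1 * g_1 = 4.12 * -4.73 = -19.4876
lambda_2 * g_2 = 3.01 * -4.45 = -13.3945
lambda_3 * g_3 = 3.3 * -3.01 = -9.933
Total violation = 19.4876 + 13.3945 + 9.933 = 42.8151


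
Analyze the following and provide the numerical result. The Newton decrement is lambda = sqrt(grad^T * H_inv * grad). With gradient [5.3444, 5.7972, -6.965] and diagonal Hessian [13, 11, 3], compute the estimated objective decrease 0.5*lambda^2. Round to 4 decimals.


Step 1: H is diagonal, so H^(-1) * g = [0.4111, 0.527, -2.3217].
Step 2: g^T H^(-1) g = sum_i g_i^2 / H_ii
  = (5.3444)^2/13 + (5.7972)^2/11 + (-6.965)^2/3
  = 2.1971 + 3.0552 + 16.1704 = 21.4228
Step 3: Objective decrease = 0.5 * g^T H^(-1) g = 10.7114


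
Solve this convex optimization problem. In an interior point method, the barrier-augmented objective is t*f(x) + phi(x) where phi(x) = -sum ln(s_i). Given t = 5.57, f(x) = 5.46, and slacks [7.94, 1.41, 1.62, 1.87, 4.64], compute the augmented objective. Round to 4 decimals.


Step 1: Compute log-barrier.
ln values: [2.0719, 0.3436, 0.4824, 0.6259, 1.5347]
phi = -(2.0719 + 0.3436 + 0.4824 + 0.6259 + 1.5347) = -5.0586
Step 2: Compute augmented objective.
t*f(x) = 5.57*5.46 = 30.4122
Total = 30.4122 - 5.0586 = 25.3536


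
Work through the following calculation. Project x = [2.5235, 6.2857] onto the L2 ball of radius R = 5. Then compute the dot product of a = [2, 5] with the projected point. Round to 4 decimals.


Step 1: Compute ||x|| (intermediates to 6 decimals).
||x|| = sqrt(2.5235^2 + 6.2857^2) = 6.773336
Step 2: Project.
Since ||x|| > R, scale = R/||x|| = 5/6.773336 = 0.738189, proj(x) = scale * x
proj(x) = [1.86282, 4.640035]
Step 3: Dot product.
a^T * proj(x) = 2*1.86282 + 5*4.640035 = 26.9258


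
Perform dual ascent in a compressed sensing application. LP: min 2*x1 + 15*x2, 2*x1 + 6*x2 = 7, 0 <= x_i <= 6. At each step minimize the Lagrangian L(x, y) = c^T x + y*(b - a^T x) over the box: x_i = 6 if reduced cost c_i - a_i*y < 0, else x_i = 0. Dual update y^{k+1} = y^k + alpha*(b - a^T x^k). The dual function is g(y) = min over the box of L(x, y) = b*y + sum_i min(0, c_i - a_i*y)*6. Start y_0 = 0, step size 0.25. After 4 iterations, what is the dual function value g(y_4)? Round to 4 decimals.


Dual ascent for LP: min 2*x1 + 15*x2, 2*x1 + 6*x2 = 7, 0 <= x_i <= 6
Step 1: y^k = 0.0, reduced costs: (2.0, 15.0)
  x^k = (0.0, 0.0), subgradient = b - a^T x = 7.0
  y^{k+1} = 0.0 + 0.25*7.0 = 1.75
Step 2: y^k = 1.75, reduced costs: (-1.5, 4.5)
  x^k = (6.0, 0.0), subgradient = b - a^T x = -5.0
  y^{k+1} = 1.75 + 0.25*-5.0 = 0.5
Step 3: y^k = 0.5, reduced costs: (1.0, 12.0)
  x^k = (0.0, 0.0), subgradient = b - a^T x = 7.0
  y^{k+1} = 0.5 + 0.25*7.0 = 2.25
Step 4: y^k = 2.25, reduced costs: (-2.5, 1.5)
  x^k = (6.0, 0.0), subgradient = b - a^T x = -5.0
  y^{k+1} = 2.25 + 0.25*-5.0 = 1.0
Dual objective at y_4 = 1.0: reduced costs (0.0, 9.0), box minimizer x = (0.0, 0.0)
g(y_4) = b*y + (c1 - a1*y)*x1 + (c2 - a2*y)*x2 = 7*1.0 + 0.0*0.0 + 9.0*0.0 = 7.0 + 0.0 + 0.0 = 7.0


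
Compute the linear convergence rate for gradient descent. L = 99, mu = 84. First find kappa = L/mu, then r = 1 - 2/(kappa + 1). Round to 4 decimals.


Step 1: Compute the condition number.
kappa = L/mu = 99/84 = 1.1786
Step 2: Compute the convergence rate.
r = 1 - 2/(kappa + 1) = 1 - 2*mu/(L + mu) = (L - mu)/(L + mu) = 15/183 = 0.082


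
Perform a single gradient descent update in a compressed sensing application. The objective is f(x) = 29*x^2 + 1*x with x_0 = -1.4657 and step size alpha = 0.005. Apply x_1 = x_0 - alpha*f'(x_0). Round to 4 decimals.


We compute the gradient at x_0 and apply the update.
f'(x) = 58*x + 1
f'(-1.4657) = 58*-1.4657 + 1 = -84.0106
x_1 = -1.4657 - 0.005*-84.0106 = -1.0456


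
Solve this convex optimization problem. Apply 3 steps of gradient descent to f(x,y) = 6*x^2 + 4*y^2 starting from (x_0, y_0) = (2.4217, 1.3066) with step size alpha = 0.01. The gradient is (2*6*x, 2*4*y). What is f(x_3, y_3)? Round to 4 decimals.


Gradient descent on f(x,y) = 6*x^2 + 4*y^2.
Starting point: (2.4217, 1.3066), alpha = 0.01
Step 1: grad_x = 2*6*2.4217 = 29.0604, grad_y = 2*4*1.3066 = 10.4528
  x_1 = 2.4217 - 0.01*29.0604 = 2.1311
  y_1 = 1.3066 - 0.01*10.4528 = 1.2021
Step 2: grad_x = 2*6*2.1311 = 25.5732, grad_y = 2*4*1.2021 = 9.6166
  x_2 = 2.1311 - 0.01*25.5732 = 1.8754
  y_2 = 1.2021 - 0.01*9.6166 = 1.1059
Step 3: grad_x = 2*6*1.8754 = 22.5044, grad_y = 2*4*1.1059 = 8.8472
  x_3 = 1.8754 - 0.01*22.5044 = 1.6503
  y_3 = 1.1059 - 0.01*8.8472 = 1.0174
f(1.6503, 1.0174) = 6*1.6503^2 + 4*1.0174^2 = 20.482


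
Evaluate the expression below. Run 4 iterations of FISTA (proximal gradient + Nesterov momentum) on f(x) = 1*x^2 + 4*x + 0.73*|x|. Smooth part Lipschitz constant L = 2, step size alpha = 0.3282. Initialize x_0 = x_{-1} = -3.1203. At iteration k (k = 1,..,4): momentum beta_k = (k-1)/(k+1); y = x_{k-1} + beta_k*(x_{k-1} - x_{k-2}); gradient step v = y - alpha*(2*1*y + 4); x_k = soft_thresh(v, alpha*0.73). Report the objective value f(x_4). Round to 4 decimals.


FISTA on f(x) = 1*x^2 + 4*x + 0.73*|x|
L = 2, alpha = 0.3282
Iteration 1: beta = 0.0, y = -3.1203 + 0.0*(-3.1203 + 3.1203) = -3.1203
  grad(y) = -2.2406, v = y - alpha*grad = -2.3849
  prox(v) = soft_thresh(-2.3849, 0.2396) = -2.1453
Iteration 2: beta = 0.3333, y = -2.1453 + 0.3333*(-2.1453 + 3.1203) = -1.8204
  grad(y) = 0.3593, v = y - alpha*grad = -1.9383
  prox(v) = soft_thresh(-1.9383, 0.2396) = -1.6987
Iteration 3: beta = 0.5, y = -1.6987 + 0.5*(-1.6987 + 2.1453) = -1.4754
  grad(y) = 1.0493, v = y - alpha*grad = -1.8197
  prox(v) = soft_thresh(-1.8197, 0.2396) = -1.5801
Iteration 4: beta = 0.6, y = -1.5801 + 0.6*(-1.5801 + 1.6987) = -1.509
  grad(y) = 0.982, v = y - alpha*grad = -1.8313
  prox(v) = soft_thresh(-1.8313, 0.2396) = -1.5917
f(x_4) = 1*(-1.5917)^2 + 4*(-1.5917) + 0.73*|-1.5917| = -2.6714


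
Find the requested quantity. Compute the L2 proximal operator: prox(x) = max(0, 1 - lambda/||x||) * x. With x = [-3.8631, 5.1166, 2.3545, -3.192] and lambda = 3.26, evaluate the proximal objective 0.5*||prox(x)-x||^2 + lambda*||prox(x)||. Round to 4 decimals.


Step 1: Compute ||x||.
||x|| = 7.5389
Step 2: Compute scaling factor.
scale = max(0, 1 - 3.26/7.5389) = 0.5676
Step 3: prox(x) = [-2.1926, 2.9041, 1.3364, -1.8117]
||prox(x)|| = 4.2789
Step 4: Proximal objective.
0.5*||prox-x||^2 = 5.3138
lambda*||prox|| = 13.9492
Total = 19.2632


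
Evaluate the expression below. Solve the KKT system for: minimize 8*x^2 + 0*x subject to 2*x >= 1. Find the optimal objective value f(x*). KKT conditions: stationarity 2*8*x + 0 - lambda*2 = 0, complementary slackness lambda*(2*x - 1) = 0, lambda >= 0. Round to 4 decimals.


Step 1: Try lambda = 0 (constraint inactive).
x_unc = 0/(2*8) = 0.0
Check: 2*0.0 = 0.0 < 1 -- violated!
Step 2: Constraint must be active: 2*x = 1
x* = 1/2 = 0.5
lambda = (2*8*0.5 + 0)/2 = 4.0
Step 3: Compute optimal value.
f(x*) = 8*0.5^2 + 0*0.5 = 2.0


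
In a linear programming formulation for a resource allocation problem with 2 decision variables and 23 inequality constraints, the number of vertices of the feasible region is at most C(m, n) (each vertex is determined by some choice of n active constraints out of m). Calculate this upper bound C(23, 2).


Each vertex corresponds to some choice of n active constraints out of m, so the number of vertices is at most C(m, n) = m! / (n!(m-n)!).
m = 23, n = 2
Numerator: 23 * 22
Denominator: 2! = 2
C(23, 2) = 253


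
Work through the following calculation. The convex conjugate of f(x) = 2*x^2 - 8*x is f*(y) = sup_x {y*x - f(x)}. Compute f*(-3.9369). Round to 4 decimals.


f*(y) = sup_x {y*x - a*x^2 - b*x} = sup_x {(y-b)*x - a*x^2}
FOC: (y - b) - 2a*x = 0 => x* = (y - b)/(2a)
x* = (-3.9369 + 8)/(2*2) = 1.0158
f*(-3.9369) = (y-b)^2/(4a) = (-3.9369 + 8)^2/(4*2)
= 16.5088/8 = 2.0636


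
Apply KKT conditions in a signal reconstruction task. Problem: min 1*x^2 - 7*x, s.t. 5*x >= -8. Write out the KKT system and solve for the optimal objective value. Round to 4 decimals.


Step 1: Try lambda = 0 (constraint inactive).
Stationarity: 2*1*x - 7 = 0
x* = 7/(2*1) = 3.5
Check constraint: 5*3.5 = 17.5 >= -8 -- satisfied.
Step 2: Compute optimal value.
f(x*) = 1*3.5^2 - 7*3.5 = -12.25


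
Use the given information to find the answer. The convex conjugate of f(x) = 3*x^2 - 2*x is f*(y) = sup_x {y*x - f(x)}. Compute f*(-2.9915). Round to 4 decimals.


f*(y) = sup_x {y*x - a*x^2 - b*x} = sup_x {(y-b)*x - a*x^2}
FOC: (y - b) - 2a*x = 0 => x* = (y - b)/(2a)
x* = (-2.9915 + 2)/(2*3) = -0.1653
f*(-2.9915) = (y-b)^2/(4a) = (-2.9915 + 2)^2/(4*3)
= 0.9831/12 = 0.0819


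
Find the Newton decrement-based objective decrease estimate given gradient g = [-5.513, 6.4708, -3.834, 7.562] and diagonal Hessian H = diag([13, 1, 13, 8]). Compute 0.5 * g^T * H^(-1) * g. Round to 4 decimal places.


Step 1: H is diagonal, so H^(-1) * g = [-0.4241, 6.4708, -0.2949, 0.9453].
Step 2: g^T H^(-1) g = sum_i g_i^2 / H_ii
  = (-5.513)^2/13 + (6.4708)^2/1 + (-3.834)^2/13 + (7.562)^2/8
  = 2.3379 + 41.8713 + 1.1307 + 7.148 = 52.4879
Step 3: Objective decrease = 0.5 * g^T H^(-1) g = 26.244


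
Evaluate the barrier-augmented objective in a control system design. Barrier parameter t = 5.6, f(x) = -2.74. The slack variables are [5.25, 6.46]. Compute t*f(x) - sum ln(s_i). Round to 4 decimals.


Step 1: Compute log-barrier.
ln values: [1.6582, 1.8656]
phi = -(1.6582 + 1.8656) = -3.5239
Step 2: Compute augmented objective.
t*f(x) = 5.6*-2.74 = -15.344
Total = -15.344 - 3.5239 = -18.8679


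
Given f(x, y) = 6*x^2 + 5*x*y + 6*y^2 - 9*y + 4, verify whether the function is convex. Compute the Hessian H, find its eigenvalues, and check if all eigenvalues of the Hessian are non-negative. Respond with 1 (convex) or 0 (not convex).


The Hessian of f(x,y) = 6*x^2 + 5*x*y + 6*y^2 - 9*y + 4 is:
H = [[12, 5], [5, 12]]
Trace = 12 + 12 = 24
Determinant = 12*12 - (5)^2 = 119
Discriminant = (24)^2 - 4*119 = 100.0
Eigenvalues: lambda_1 = 7.0, lambda_2 = 17.0
The function is convex.

1


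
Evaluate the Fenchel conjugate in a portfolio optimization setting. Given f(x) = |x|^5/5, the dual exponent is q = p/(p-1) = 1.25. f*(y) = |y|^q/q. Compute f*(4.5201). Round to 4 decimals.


The conjugate exponent q satisfies 1/p + 1/q = 1.
p = 5, so q = 5/(5 - 1) = 1.25
|y|^q = 4.5201^1.25 = 6.5908
f*(4.5201) = 6.5908 / 1.25 = 5.2726


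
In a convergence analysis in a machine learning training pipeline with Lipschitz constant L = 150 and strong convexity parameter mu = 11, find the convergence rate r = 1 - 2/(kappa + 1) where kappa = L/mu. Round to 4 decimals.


Step 1: Compute the condition number.
kappa = L/mu = 150/11 = 13.6364
Step 2: Compute the convergence rate.
r = 1 - 2/(kappa + 1) = 1 - 2*mu/(L + mu) = (L - mu)/(L + mu) = 139/161 = 0.8634


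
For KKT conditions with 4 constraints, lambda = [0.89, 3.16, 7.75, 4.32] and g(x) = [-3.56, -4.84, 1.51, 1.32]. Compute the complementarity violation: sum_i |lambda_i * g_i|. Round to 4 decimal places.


KKT complementary slackness check:
lambda_1 * g_1 = 0.89 * -3.56 = -3.1684
lambda_2 * g_2 = 3.16 * -4.84 = -15.2944
lambda_3 * g_3 = 7.75 * 1.51 = 11.7025
lambda_4 * g_4 = 4.32 * 1.32 = 5.7024
Total violation = 3.1684 + 15.2944 + 11.7025 + 5.7024 = 35.8677
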